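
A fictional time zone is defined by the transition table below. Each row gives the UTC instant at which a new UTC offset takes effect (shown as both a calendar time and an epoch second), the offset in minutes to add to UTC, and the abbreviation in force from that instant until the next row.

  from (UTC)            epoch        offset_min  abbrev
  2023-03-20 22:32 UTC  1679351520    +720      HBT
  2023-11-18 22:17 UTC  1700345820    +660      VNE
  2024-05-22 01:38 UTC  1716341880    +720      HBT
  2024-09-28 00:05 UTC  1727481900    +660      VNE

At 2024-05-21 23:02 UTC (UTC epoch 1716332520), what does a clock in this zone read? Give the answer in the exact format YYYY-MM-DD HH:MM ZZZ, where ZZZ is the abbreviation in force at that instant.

2024-05-22 10:02 VNE

Query: 2024-05-21 23:02 UTC
Rule 2/4 (VNE, +11:00): 2023-11-18 22:17 UTC ≤ query < 2024-05-22 01:38 UTC
23·60 + 2 + 660 = 2042 min
2042 = 1·1440 + 602; 602 = 10·60 + 2 → 10:02, 2024-05-21 + 1 day = 2024-05-22
→ 2024-05-22 10:02 VNE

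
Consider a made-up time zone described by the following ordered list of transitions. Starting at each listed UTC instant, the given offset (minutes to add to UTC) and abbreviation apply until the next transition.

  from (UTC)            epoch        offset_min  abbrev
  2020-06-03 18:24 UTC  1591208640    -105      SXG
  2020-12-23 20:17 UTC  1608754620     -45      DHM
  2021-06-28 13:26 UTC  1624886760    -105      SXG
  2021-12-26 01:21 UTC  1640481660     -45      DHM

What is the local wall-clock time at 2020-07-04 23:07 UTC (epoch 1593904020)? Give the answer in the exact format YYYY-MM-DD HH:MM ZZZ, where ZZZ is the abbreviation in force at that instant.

2020-07-04 21:22 SXG

Query: 2020-07-04 23:07 UTC
Rule 1/4 (SXG, -01:45): 2020-06-03 18:24 UTC ≤ query < 2020-12-23 20:17 UTC
23·60 + 7 - 105 = 1282 min
1282 = 0·1440 + 1282; 1282 = 21·60 + 22 → 21:22, same day
→ 2020-07-04 21:22 SXG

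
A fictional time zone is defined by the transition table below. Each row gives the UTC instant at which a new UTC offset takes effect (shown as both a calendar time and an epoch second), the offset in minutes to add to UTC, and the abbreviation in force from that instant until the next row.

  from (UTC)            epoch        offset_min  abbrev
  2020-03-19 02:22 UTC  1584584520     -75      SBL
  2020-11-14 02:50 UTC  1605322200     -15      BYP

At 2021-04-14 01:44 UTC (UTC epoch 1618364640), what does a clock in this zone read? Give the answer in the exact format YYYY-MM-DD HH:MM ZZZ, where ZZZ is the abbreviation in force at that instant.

2021-04-14 01:29 BYP

Query: 2021-04-14 01:44 UTC
Rule 2/2 (BYP, -00:15): 2020-11-14 02:50 UTC ≤ query < +∞
1·60 + 44 - 15 = 89 min
89 = 0·1440 + 89; 89 = 1·60 + 29 → 01:29, same day
→ 2021-04-14 01:29 BYP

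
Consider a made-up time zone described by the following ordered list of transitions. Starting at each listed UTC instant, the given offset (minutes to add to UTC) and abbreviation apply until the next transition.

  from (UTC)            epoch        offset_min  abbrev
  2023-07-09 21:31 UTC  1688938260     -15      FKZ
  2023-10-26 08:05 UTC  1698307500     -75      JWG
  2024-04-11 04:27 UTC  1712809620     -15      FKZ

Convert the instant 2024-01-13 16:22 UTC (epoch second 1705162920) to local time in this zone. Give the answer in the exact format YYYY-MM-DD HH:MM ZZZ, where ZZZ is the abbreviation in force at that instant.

Query: 2024-01-13 16:22 UTC
Rule 2/3 (JWG, -01:15): 2023-10-26 08:05 UTC ≤ query < 2024-04-11 04:27 UTC
16·60 + 22 - 75 = 907 min
907 = 0·1440 + 907; 907 = 15·60 + 7 → 15:07, same day
→ 2024-01-13 15:07 JWG

2024-01-13 15:07 JWG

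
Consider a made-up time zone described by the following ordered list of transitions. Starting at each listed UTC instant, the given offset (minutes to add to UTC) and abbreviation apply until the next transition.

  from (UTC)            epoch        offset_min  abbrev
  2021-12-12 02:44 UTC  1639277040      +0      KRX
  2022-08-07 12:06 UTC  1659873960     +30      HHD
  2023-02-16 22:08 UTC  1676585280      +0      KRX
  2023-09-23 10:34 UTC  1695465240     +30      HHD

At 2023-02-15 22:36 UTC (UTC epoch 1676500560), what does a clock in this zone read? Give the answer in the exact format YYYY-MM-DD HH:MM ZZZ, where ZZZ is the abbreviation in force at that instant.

Query: 2023-02-15 22:36 UTC
Rule 2/4 (HHD, +00:30): 2022-08-07 12:06 UTC ≤ query < 2023-02-16 22:08 UTC
22·60 + 36 + 30 = 1386 min
1386 = 0·1440 + 1386; 1386 = 23·60 + 6 → 23:06, same day
→ 2023-02-15 23:06 HHD

2023-02-15 23:06 HHD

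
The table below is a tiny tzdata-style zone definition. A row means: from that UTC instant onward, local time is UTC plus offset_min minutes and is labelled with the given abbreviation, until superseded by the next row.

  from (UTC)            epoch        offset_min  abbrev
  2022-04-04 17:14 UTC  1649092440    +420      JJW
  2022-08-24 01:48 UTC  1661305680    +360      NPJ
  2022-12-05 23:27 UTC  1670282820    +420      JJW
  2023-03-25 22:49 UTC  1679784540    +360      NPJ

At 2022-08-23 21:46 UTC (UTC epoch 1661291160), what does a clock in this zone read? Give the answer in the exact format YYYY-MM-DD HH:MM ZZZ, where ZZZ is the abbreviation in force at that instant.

Query: 2022-08-23 21:46 UTC
Rule 1/4 (JJW, +07:00): 2022-04-04 17:14 UTC ≤ query < 2022-08-24 01:48 UTC
21·60 + 46 + 420 = 1726 min
1726 = 1·1440 + 286; 286 = 4·60 + 46 → 04:46, 2022-08-23 + 1 day = 2022-08-24
→ 2022-08-24 04:46 JJW

2022-08-24 04:46 JJW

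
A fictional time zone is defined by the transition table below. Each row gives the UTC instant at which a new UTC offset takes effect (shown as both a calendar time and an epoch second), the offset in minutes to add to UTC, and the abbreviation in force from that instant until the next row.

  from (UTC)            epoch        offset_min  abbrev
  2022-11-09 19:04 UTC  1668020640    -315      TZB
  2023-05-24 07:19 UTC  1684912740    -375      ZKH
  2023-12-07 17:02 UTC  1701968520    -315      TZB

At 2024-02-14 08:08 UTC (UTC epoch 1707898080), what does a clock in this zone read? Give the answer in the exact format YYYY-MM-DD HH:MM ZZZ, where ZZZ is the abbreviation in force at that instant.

Query: 2024-02-14 08:08 UTC
Rule 3/3 (TZB, -05:15): 2023-12-07 17:02 UTC ≤ query < +∞
8·60 + 8 - 315 = 173 min
173 = 0·1440 + 173; 173 = 2·60 + 53 → 02:53, same day
→ 2024-02-14 02:53 TZB

2024-02-14 02:53 TZB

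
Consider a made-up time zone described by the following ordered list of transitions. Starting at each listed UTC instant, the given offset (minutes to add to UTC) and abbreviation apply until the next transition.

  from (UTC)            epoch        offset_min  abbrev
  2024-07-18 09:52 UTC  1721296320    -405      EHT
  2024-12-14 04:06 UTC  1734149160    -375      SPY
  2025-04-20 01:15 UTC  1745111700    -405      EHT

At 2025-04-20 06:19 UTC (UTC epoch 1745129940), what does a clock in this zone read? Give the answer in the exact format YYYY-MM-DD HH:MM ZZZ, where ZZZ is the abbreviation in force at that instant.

Query: 2025-04-20 06:19 UTC
Rule 3/3 (EHT, -06:45): 2025-04-20 01:15 UTC ≤ query < +∞
6·60 + 19 - 405 = -26 min
-26 = -1·1440 + 1414; 1414 = 23·60 + 34 → 23:34, 2025-04-20 - 1 day = 2025-04-19
→ 2025-04-19 23:34 EHT

2025-04-19 23:34 EHT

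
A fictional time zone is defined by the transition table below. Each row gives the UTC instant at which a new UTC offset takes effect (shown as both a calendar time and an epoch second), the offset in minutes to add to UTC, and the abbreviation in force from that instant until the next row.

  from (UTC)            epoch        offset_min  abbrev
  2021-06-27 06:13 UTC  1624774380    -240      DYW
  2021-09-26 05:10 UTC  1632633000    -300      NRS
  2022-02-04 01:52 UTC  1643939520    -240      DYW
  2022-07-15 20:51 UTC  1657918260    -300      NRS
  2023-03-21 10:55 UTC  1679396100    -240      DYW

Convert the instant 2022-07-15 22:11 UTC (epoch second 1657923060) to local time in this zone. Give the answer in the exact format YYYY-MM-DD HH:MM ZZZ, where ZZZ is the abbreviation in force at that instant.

Query: 2022-07-15 22:11 UTC
Rule 4/5 (NRS, -05:00): 2022-07-15 20:51 UTC ≤ query < 2023-03-21 10:55 UTC
22·60 + 11 - 300 = 1031 min
1031 = 0·1440 + 1031; 1031 = 17·60 + 11 → 17:11, same day
→ 2022-07-15 17:11 NRS

2022-07-15 17:11 NRS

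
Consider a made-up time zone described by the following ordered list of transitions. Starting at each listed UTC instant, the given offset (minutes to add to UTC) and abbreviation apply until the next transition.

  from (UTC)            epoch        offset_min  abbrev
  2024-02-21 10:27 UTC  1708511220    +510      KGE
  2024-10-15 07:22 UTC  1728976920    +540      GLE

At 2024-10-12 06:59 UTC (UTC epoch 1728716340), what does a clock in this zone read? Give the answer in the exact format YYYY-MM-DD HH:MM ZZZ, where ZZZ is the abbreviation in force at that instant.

2024-10-12 15:29 KGE

Query: 2024-10-12 06:59 UTC
Rule 1/2 (KGE, +08:30): 2024-02-21 10:27 UTC ≤ query < 2024-10-15 07:22 UTC
6·60 + 59 + 510 = 929 min
929 = 0·1440 + 929; 929 = 15·60 + 29 → 15:29, same day
→ 2024-10-12 15:29 KGE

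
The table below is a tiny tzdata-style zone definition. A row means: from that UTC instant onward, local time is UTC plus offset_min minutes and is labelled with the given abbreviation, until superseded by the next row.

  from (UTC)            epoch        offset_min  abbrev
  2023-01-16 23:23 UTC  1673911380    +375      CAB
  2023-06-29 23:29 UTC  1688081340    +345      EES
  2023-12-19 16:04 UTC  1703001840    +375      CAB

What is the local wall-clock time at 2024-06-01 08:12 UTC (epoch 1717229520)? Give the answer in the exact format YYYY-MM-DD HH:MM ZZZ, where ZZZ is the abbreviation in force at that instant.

Query: 2024-06-01 08:12 UTC
Rule 3/3 (CAB, +06:15): 2023-12-19 16:04 UTC ≤ query < +∞
8·60 + 12 + 375 = 867 min
867 = 0·1440 + 867; 867 = 14·60 + 27 → 14:27, same day
→ 2024-06-01 14:27 CAB

2024-06-01 14:27 CAB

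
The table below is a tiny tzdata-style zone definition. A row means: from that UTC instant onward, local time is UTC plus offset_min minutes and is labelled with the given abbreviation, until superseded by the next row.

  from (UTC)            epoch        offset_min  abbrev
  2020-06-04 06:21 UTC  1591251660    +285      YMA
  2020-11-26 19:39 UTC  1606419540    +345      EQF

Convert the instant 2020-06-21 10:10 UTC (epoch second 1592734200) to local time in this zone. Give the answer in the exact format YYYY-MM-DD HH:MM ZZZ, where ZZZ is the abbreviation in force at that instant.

2020-06-21 14:55 YMA

Query: 2020-06-21 10:10 UTC
Rule 1/2 (YMA, +04:45): 2020-06-04 06:21 UTC ≤ query < 2020-11-26 19:39 UTC
10·60 + 10 + 285 = 895 min
895 = 0·1440 + 895; 895 = 14·60 + 55 → 14:55, same day
→ 2020-06-21 14:55 YMA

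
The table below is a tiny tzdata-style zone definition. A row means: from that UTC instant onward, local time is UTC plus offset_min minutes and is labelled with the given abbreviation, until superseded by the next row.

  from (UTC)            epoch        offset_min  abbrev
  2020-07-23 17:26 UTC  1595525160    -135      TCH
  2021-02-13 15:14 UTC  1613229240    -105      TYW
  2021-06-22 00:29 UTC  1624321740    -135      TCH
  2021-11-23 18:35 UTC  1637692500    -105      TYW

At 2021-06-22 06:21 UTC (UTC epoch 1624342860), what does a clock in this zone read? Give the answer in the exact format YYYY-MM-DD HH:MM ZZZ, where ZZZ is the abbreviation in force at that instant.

Query: 2021-06-22 06:21 UTC
Rule 3/4 (TCH, -02:15): 2021-06-22 00:29 UTC ≤ query < 2021-11-23 18:35 UTC
6·60 + 21 - 135 = 246 min
246 = 0·1440 + 246; 246 = 4·60 + 6 → 04:06, same day
→ 2021-06-22 04:06 TCH

2021-06-22 04:06 TCH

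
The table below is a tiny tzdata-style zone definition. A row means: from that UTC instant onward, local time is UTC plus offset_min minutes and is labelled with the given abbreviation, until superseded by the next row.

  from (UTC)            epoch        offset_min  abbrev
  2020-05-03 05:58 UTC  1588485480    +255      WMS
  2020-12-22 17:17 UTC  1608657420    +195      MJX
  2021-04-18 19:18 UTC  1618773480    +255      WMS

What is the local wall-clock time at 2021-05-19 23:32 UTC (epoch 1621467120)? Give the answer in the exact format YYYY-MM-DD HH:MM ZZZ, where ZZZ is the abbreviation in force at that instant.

Query: 2021-05-19 23:32 UTC
Rule 3/3 (WMS, +04:15): 2021-04-18 19:18 UTC ≤ query < +∞
23·60 + 32 + 255 = 1667 min
1667 = 1·1440 + 227; 227 = 3·60 + 47 → 03:47, 2021-05-19 + 1 day = 2021-05-20
→ 2021-05-20 03:47 WMS

2021-05-20 03:47 WMS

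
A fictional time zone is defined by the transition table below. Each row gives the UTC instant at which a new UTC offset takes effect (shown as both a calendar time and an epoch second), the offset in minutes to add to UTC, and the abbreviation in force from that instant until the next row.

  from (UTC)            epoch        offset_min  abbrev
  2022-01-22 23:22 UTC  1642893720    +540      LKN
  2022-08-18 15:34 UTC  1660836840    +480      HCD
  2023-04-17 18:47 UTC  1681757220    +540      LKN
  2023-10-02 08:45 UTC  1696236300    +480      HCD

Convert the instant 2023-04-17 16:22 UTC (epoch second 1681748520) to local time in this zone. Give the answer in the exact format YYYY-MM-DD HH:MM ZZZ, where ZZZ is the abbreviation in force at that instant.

Query: 2023-04-17 16:22 UTC
Rule 2/4 (HCD, +08:00): 2022-08-18 15:34 UTC ≤ query < 2023-04-17 18:47 UTC
16·60 + 22 + 480 = 1462 min
1462 = 1·1440 + 22; 22 = 0·60 + 22 → 00:22, 2023-04-17 + 1 day = 2023-04-18
→ 2023-04-18 00:22 HCD

2023-04-18 00:22 HCD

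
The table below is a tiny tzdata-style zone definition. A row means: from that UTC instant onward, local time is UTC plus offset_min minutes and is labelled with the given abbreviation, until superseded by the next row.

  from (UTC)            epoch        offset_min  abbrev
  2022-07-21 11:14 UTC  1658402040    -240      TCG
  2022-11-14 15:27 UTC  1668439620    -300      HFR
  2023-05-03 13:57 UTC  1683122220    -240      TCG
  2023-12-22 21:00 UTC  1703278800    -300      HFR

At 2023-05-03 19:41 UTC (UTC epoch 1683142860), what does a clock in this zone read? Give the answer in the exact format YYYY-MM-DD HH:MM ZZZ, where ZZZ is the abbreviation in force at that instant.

2023-05-03 15:41 TCG

Query: 2023-05-03 19:41 UTC
Rule 3/4 (TCG, -04:00): 2023-05-03 13:57 UTC ≤ query < 2023-12-22 21:00 UTC
19·60 + 41 - 240 = 941 min
941 = 0·1440 + 941; 941 = 15·60 + 41 → 15:41, same day
→ 2023-05-03 15:41 TCG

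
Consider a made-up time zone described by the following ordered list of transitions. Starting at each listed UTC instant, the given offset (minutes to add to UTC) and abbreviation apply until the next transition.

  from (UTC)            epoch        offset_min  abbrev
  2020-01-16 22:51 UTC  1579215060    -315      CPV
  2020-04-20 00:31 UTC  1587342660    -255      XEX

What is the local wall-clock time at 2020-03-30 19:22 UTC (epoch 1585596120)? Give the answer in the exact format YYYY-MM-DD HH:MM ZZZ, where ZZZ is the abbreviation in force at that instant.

Query: 2020-03-30 19:22 UTC
Rule 1/2 (CPV, -05:15): 2020-01-16 22:51 UTC ≤ query < 2020-04-20 00:31 UTC
19·60 + 22 - 315 = 847 min
847 = 0·1440 + 847; 847 = 14·60 + 7 → 14:07, same day
→ 2020-03-30 14:07 CPV

2020-03-30 14:07 CPV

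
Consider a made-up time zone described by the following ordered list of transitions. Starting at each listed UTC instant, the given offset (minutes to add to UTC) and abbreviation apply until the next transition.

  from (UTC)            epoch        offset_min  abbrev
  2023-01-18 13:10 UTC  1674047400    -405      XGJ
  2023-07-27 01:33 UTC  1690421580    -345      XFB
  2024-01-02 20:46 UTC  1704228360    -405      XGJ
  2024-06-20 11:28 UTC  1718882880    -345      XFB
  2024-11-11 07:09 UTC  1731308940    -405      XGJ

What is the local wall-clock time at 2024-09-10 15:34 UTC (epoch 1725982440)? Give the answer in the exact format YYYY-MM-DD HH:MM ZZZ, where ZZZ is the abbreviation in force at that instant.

Query: 2024-09-10 15:34 UTC
Rule 4/5 (XFB, -05:45): 2024-06-20 11:28 UTC ≤ query < 2024-11-11 07:09 UTC
15·60 + 34 - 345 = 589 min
589 = 0·1440 + 589; 589 = 9·60 + 49 → 09:49, same day
→ 2024-09-10 09:49 XFB

2024-09-10 09:49 XFB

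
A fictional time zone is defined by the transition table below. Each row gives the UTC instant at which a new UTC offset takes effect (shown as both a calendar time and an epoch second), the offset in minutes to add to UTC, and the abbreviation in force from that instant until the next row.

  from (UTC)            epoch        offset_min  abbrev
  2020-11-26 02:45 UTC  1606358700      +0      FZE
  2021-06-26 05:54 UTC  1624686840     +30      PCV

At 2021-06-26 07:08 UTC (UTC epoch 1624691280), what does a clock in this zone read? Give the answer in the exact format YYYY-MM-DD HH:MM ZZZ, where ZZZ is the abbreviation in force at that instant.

Query: 2021-06-26 07:08 UTC
Rule 2/2 (PCV, +00:30): 2021-06-26 05:54 UTC ≤ query < +∞
7·60 + 8 + 30 = 458 min
458 = 0·1440 + 458; 458 = 7·60 + 38 → 07:38, same day
→ 2021-06-26 07:38 PCV

2021-06-26 07:38 PCV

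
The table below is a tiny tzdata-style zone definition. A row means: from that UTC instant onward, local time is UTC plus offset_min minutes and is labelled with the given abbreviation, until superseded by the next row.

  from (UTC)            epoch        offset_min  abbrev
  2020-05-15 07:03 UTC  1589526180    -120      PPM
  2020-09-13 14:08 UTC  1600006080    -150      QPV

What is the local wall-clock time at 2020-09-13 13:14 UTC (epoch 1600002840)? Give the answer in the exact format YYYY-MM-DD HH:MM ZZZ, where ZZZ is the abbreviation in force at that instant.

2020-09-13 11:14 PPM

Query: 2020-09-13 13:14 UTC
Rule 1/2 (PPM, -02:00): 2020-05-15 07:03 UTC ≤ query < 2020-09-13 14:08 UTC
13·60 + 14 - 120 = 674 min
674 = 0·1440 + 674; 674 = 11·60 + 14 → 11:14, same day
→ 2020-09-13 11:14 PPM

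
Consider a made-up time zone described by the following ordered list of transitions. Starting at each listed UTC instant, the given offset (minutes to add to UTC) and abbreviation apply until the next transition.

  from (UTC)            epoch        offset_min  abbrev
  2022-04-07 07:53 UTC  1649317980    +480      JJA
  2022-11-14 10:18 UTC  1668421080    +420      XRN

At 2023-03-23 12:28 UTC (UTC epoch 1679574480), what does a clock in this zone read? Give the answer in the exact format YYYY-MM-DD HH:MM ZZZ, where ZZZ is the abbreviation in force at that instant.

2023-03-23 19:28 XRN

Query: 2023-03-23 12:28 UTC
Rule 2/2 (XRN, +07:00): 2022-11-14 10:18 UTC ≤ query < +∞
12·60 + 28 + 420 = 1168 min
1168 = 0·1440 + 1168; 1168 = 19·60 + 28 → 19:28, same day
→ 2023-03-23 19:28 XRN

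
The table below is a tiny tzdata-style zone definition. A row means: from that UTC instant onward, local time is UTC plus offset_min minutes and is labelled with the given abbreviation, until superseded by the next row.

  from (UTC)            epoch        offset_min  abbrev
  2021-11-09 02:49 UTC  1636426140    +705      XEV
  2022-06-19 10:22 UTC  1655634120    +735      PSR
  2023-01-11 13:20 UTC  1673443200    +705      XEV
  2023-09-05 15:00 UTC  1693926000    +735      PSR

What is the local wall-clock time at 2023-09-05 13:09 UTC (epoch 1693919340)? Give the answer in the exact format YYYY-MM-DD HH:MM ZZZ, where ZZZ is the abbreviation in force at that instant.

Query: 2023-09-05 13:09 UTC
Rule 3/4 (XEV, +11:45): 2023-01-11 13:20 UTC ≤ query < 2023-09-05 15:00 UTC
13·60 + 9 + 705 = 1494 min
1494 = 1·1440 + 54; 54 = 0·60 + 54 → 00:54, 2023-09-05 + 1 day = 2023-09-06
→ 2023-09-06 00:54 XEV

2023-09-06 00:54 XEV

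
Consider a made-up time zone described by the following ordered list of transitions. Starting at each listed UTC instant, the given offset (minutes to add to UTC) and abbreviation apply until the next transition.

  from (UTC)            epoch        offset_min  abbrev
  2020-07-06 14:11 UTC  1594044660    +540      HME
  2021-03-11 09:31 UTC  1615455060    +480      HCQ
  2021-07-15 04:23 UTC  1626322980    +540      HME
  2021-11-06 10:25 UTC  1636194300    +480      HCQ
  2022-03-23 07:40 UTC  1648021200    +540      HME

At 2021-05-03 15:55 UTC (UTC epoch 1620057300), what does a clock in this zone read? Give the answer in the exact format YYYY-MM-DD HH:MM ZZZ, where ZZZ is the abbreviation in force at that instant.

2021-05-03 23:55 HCQ

Query: 2021-05-03 15:55 UTC
Rule 2/5 (HCQ, +08:00): 2021-03-11 09:31 UTC ≤ query < 2021-07-15 04:23 UTC
15·60 + 55 + 480 = 1435 min
1435 = 0·1440 + 1435; 1435 = 23·60 + 55 → 23:55, same day
→ 2021-05-03 23:55 HCQ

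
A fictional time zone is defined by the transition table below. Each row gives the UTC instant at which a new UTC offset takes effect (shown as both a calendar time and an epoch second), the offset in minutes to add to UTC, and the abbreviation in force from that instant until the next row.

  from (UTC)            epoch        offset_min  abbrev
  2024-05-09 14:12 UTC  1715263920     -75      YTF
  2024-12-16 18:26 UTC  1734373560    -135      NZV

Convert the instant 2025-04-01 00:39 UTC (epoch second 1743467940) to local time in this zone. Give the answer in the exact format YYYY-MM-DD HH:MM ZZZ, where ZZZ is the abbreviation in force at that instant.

2025-03-31 22:24 NZV

Query: 2025-04-01 00:39 UTC
Rule 2/2 (NZV, -02:15): 2024-12-16 18:26 UTC ≤ query < +∞
0·60 + 39 - 135 = -96 min
-96 = -1·1440 + 1344; 1344 = 22·60 + 24 → 22:24, 2025-04-01 - 1 day = 2025-03-31
→ 2025-03-31 22:24 NZV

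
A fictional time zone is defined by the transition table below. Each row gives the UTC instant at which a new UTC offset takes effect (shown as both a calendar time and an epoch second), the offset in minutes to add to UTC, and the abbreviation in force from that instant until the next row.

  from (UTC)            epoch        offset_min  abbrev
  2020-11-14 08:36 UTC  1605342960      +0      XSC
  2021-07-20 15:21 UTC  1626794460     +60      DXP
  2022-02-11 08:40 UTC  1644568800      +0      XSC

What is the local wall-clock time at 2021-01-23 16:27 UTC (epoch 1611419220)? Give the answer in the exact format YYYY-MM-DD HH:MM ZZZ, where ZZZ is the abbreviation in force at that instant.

Query: 2021-01-23 16:27 UTC
Rule 1/3 (XSC, +00:00): 2020-11-14 08:36 UTC ≤ query < 2021-07-20 15:21 UTC
16·60 + 27 + 0 = 987 min
987 = 0·1440 + 987; 987 = 16·60 + 27 → 16:27, same day
→ 2021-01-23 16:27 XSC

2021-01-23 16:27 XSC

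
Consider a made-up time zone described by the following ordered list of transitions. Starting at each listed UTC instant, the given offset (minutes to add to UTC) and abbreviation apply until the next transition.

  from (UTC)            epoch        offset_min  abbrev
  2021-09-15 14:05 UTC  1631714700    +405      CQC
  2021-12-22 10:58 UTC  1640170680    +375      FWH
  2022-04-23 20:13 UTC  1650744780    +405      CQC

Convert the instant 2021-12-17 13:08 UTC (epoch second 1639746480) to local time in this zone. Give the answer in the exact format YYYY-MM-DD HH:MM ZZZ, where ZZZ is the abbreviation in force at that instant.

2021-12-17 19:53 CQC

Query: 2021-12-17 13:08 UTC
Rule 1/3 (CQC, +06:45): 2021-09-15 14:05 UTC ≤ query < 2021-12-22 10:58 UTC
13·60 + 8 + 405 = 1193 min
1193 = 0·1440 + 1193; 1193 = 19·60 + 53 → 19:53, same day
→ 2021-12-17 19:53 CQC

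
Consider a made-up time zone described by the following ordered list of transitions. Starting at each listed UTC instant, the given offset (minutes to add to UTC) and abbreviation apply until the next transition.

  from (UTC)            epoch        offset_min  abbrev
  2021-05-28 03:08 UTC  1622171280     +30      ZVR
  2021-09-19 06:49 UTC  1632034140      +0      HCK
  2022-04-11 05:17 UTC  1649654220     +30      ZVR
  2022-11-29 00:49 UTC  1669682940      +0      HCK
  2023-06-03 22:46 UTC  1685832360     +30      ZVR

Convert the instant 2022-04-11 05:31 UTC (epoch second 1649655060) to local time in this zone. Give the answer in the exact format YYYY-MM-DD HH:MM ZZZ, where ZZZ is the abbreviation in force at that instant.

Query: 2022-04-11 05:31 UTC
Rule 3/5 (ZVR, +00:30): 2022-04-11 05:17 UTC ≤ query < 2022-11-29 00:49 UTC
5·60 + 31 + 30 = 361 min
361 = 0·1440 + 361; 361 = 6·60 + 1 → 06:01, same day
→ 2022-04-11 06:01 ZVR

2022-04-11 06:01 ZVR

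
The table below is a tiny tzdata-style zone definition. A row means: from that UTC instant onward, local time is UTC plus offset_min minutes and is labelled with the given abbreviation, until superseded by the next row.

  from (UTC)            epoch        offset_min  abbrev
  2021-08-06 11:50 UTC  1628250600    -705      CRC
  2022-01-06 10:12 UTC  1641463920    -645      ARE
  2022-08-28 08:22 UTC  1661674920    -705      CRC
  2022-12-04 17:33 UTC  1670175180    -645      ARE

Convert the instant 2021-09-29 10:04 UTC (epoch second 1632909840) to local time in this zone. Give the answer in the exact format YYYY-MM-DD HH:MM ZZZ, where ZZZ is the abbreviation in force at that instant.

2021-09-28 22:19 CRC

Query: 2021-09-29 10:04 UTC
Rule 1/4 (CRC, -11:45): 2021-08-06 11:50 UTC ≤ query < 2022-01-06 10:12 UTC
10·60 + 4 - 705 = -101 min
-101 = -1·1440 + 1339; 1339 = 22·60 + 19 → 22:19, 2021-09-29 - 1 day = 2021-09-28
→ 2021-09-28 22:19 CRC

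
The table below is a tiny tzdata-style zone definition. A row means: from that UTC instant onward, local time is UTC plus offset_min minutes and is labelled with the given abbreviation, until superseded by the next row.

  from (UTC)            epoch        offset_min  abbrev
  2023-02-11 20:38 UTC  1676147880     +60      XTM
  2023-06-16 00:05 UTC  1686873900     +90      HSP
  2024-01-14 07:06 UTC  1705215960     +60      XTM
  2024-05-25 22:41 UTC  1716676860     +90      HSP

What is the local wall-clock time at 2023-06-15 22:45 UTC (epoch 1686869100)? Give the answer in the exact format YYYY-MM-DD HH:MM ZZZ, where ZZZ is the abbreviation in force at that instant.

Query: 2023-06-15 22:45 UTC
Rule 1/4 (XTM, +01:00): 2023-02-11 20:38 UTC ≤ query < 2023-06-16 00:05 UTC
22·60 + 45 + 60 = 1425 min
1425 = 0·1440 + 1425; 1425 = 23·60 + 45 → 23:45, same day
→ 2023-06-15 23:45 XTM

2023-06-15 23:45 XTM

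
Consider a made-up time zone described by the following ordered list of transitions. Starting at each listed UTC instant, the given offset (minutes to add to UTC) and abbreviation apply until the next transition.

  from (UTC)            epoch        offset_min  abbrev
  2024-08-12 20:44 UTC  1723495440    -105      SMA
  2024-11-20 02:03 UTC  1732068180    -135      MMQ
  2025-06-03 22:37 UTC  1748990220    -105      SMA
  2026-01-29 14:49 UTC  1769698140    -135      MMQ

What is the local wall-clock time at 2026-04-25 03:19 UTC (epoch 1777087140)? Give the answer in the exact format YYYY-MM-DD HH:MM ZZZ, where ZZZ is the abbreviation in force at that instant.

2026-04-25 01:04 MMQ

Query: 2026-04-25 03:19 UTC
Rule 4/4 (MMQ, -02:15): 2026-01-29 14:49 UTC ≤ query < +∞
3·60 + 19 - 135 = 64 min
64 = 0·1440 + 64; 64 = 1·60 + 4 → 01:04, same day
→ 2026-04-25 01:04 MMQ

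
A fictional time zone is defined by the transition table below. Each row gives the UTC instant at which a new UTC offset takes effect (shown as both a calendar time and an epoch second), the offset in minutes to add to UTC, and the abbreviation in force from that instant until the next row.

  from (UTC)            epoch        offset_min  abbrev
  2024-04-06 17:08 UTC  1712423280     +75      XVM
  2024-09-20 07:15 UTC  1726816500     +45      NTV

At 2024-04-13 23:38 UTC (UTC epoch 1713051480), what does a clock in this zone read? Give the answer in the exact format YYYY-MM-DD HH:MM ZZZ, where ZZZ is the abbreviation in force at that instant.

2024-04-14 00:53 XVM

Query: 2024-04-13 23:38 UTC
Rule 1/2 (XVM, +01:15): 2024-04-06 17:08 UTC ≤ query < 2024-09-20 07:15 UTC
23·60 + 38 + 75 = 1493 min
1493 = 1·1440 + 53; 53 = 0·60 + 53 → 00:53, 2024-04-13 + 1 day = 2024-04-14
→ 2024-04-14 00:53 XVM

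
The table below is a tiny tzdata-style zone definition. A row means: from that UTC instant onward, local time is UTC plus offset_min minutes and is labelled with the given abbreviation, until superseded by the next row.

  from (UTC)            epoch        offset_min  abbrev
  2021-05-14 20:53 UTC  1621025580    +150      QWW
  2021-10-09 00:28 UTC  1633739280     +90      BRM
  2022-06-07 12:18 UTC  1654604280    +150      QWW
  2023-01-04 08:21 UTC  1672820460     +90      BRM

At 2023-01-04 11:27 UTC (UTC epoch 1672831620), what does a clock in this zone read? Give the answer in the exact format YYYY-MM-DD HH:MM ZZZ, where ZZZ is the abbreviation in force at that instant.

Query: 2023-01-04 11:27 UTC
Rule 4/4 (BRM, +01:30): 2023-01-04 08:21 UTC ≤ query < +∞
11·60 + 27 + 90 = 777 min
777 = 0·1440 + 777; 777 = 12·60 + 57 → 12:57, same day
→ 2023-01-04 12:57 BRM

2023-01-04 12:57 BRM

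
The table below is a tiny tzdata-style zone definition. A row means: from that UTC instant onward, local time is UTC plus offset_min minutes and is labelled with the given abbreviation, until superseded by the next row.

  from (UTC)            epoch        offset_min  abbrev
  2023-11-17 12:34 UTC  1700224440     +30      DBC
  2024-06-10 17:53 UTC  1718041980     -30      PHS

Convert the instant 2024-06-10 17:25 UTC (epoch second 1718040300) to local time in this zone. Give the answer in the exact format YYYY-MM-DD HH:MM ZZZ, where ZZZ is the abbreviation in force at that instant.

Query: 2024-06-10 17:25 UTC
Rule 1/2 (DBC, +00:30): 2023-11-17 12:34 UTC ≤ query < 2024-06-10 17:53 UTC
17·60 + 25 + 30 = 1075 min
1075 = 0·1440 + 1075; 1075 = 17·60 + 55 → 17:55, same day
→ 2024-06-10 17:55 DBC

2024-06-10 17:55 DBC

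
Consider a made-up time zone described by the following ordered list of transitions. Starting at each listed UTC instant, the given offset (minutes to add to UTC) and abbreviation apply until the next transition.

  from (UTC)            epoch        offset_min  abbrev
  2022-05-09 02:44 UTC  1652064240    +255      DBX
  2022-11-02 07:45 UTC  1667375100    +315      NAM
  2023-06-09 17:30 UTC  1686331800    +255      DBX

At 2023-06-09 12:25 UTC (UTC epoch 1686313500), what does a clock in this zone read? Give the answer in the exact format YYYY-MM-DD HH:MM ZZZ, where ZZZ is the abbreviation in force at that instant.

2023-06-09 17:40 NAM

Query: 2023-06-09 12:25 UTC
Rule 2/3 (NAM, +05:15): 2022-11-02 07:45 UTC ≤ query < 2023-06-09 17:30 UTC
12·60 + 25 + 315 = 1060 min
1060 = 0·1440 + 1060; 1060 = 17·60 + 40 → 17:40, same day
→ 2023-06-09 17:40 NAM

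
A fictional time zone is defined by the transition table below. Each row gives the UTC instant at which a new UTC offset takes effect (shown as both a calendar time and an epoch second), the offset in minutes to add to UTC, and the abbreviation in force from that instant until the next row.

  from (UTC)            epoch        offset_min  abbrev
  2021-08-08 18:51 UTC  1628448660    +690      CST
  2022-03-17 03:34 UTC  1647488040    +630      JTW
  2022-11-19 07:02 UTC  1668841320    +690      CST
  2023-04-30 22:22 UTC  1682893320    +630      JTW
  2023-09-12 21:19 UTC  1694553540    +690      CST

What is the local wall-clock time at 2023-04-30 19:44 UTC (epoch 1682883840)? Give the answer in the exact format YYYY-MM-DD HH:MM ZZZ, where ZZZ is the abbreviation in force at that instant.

Query: 2023-04-30 19:44 UTC
Rule 3/5 (CST, +11:30): 2022-11-19 07:02 UTC ≤ query < 2023-04-30 22:22 UTC
19·60 + 44 + 690 = 1874 min
1874 = 1·1440 + 434; 434 = 7·60 + 14 → 07:14, 2023-04-30 + 1 day = 2023-05-01
→ 2023-05-01 07:14 CST

2023-05-01 07:14 CST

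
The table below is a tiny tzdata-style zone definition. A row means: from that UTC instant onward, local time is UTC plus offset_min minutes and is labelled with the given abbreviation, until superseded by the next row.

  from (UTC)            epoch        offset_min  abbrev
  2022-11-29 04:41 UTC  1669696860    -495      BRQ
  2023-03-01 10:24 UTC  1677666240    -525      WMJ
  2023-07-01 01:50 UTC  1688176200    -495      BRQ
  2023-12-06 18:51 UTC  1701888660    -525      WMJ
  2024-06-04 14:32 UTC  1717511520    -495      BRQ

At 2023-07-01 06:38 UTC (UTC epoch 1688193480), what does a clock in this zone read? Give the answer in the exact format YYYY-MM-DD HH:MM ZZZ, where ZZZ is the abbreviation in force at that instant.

2023-06-30 22:23 BRQ

Query: 2023-07-01 06:38 UTC
Rule 3/5 (BRQ, -08:15): 2023-07-01 01:50 UTC ≤ query < 2023-12-06 18:51 UTC
6·60 + 38 - 495 = -97 min
-97 = -1·1440 + 1343; 1343 = 22·60 + 23 → 22:23, 2023-07-01 - 1 day = 2023-06-30
→ 2023-06-30 22:23 BRQ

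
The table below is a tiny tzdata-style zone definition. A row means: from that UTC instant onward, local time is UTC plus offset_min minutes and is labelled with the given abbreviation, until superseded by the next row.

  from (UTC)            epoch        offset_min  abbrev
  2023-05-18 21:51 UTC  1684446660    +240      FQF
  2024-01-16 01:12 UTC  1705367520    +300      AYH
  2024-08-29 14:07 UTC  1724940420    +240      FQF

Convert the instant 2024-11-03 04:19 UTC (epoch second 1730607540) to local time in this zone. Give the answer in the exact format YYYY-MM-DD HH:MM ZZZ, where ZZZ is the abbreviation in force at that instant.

Query: 2024-11-03 04:19 UTC
Rule 3/3 (FQF, +04:00): 2024-08-29 14:07 UTC ≤ query < +∞
4·60 + 19 + 240 = 499 min
499 = 0·1440 + 499; 499 = 8·60 + 19 → 08:19, same day
→ 2024-11-03 08:19 FQF

2024-11-03 08:19 FQF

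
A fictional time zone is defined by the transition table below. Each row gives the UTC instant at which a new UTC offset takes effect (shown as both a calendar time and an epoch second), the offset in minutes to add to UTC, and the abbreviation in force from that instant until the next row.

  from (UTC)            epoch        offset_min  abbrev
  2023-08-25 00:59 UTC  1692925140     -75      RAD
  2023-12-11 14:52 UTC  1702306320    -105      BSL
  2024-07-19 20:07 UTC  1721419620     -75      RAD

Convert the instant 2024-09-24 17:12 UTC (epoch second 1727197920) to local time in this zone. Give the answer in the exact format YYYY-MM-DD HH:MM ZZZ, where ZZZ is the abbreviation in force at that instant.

Query: 2024-09-24 17:12 UTC
Rule 3/3 (RAD, -01:15): 2024-07-19 20:07 UTC ≤ query < +∞
17·60 + 12 - 75 = 957 min
957 = 0·1440 + 957; 957 = 15·60 + 57 → 15:57, same day
→ 2024-09-24 15:57 RAD

2024-09-24 15:57 RAD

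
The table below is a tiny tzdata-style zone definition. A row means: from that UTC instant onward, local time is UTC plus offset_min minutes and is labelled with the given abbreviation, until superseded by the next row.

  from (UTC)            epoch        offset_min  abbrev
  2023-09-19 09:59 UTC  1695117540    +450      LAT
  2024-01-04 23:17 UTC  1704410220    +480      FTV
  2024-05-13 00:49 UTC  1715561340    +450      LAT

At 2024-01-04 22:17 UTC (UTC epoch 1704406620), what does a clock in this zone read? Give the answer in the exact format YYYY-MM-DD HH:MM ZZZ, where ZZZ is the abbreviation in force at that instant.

2024-01-05 05:47 LAT

Query: 2024-01-04 22:17 UTC
Rule 1/3 (LAT, +07:30): 2023-09-19 09:59 UTC ≤ query < 2024-01-04 23:17 UTC
22·60 + 17 + 450 = 1787 min
1787 = 1·1440 + 347; 347 = 5·60 + 47 → 05:47, 2024-01-04 + 1 day = 2024-01-05
→ 2024-01-05 05:47 LAT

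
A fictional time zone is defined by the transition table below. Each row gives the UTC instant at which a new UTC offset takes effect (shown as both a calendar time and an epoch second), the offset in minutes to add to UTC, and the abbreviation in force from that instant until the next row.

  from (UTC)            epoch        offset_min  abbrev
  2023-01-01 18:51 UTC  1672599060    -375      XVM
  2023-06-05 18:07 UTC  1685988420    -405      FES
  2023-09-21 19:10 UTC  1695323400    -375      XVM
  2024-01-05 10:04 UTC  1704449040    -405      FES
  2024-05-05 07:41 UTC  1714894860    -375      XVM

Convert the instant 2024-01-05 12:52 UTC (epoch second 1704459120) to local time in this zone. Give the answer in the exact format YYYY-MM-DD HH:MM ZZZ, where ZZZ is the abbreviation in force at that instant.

2024-01-05 06:07 FES

Query: 2024-01-05 12:52 UTC
Rule 4/5 (FES, -06:45): 2024-01-05 10:04 UTC ≤ query < 2024-05-05 07:41 UTC
12·60 + 52 - 405 = 367 min
367 = 0·1440 + 367; 367 = 6·60 + 7 → 06:07, same day
→ 2024-01-05 06:07 FES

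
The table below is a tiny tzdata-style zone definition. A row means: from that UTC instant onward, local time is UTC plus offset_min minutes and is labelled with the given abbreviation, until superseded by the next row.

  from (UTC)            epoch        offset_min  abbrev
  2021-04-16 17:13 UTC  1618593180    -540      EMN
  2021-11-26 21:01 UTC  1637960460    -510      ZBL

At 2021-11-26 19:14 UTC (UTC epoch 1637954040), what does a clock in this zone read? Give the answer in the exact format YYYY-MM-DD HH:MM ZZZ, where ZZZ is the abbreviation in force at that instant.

2021-11-26 10:14 EMN

Query: 2021-11-26 19:14 UTC
Rule 1/2 (EMN, -09:00): 2021-04-16 17:13 UTC ≤ query < 2021-11-26 21:01 UTC
19·60 + 14 - 540 = 614 min
614 = 0·1440 + 614; 614 = 10·60 + 14 → 10:14, same day
→ 2021-11-26 10:14 EMN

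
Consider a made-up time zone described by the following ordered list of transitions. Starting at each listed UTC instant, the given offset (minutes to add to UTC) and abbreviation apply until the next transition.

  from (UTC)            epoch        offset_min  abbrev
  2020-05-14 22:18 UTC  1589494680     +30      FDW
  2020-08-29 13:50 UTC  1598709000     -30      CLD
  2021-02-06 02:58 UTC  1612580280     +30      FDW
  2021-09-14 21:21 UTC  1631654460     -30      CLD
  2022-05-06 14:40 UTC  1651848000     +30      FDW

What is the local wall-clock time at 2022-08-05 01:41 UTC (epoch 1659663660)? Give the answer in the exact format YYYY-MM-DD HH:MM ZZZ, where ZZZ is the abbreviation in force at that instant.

2022-08-05 02:11 FDW

Query: 2022-08-05 01:41 UTC
Rule 5/5 (FDW, +00:30): 2022-05-06 14:40 UTC ≤ query < +∞
1·60 + 41 + 30 = 131 min
131 = 0·1440 + 131; 131 = 2·60 + 11 → 02:11, same day
→ 2022-08-05 02:11 FDW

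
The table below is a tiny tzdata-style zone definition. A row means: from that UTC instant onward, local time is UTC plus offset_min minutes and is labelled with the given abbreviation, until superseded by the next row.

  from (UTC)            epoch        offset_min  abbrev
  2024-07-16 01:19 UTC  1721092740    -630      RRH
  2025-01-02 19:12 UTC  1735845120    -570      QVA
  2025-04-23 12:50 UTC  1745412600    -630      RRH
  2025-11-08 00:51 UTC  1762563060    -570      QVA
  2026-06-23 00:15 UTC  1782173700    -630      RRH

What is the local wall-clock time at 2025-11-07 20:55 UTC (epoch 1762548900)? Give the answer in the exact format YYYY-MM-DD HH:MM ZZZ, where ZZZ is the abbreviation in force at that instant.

2025-11-07 10:25 RRH

Query: 2025-11-07 20:55 UTC
Rule 3/5 (RRH, -10:30): 2025-04-23 12:50 UTC ≤ query < 2025-11-08 00:51 UTC
20·60 + 55 - 630 = 625 min
625 = 0·1440 + 625; 625 = 10·60 + 25 → 10:25, same day
→ 2025-11-07 10:25 RRH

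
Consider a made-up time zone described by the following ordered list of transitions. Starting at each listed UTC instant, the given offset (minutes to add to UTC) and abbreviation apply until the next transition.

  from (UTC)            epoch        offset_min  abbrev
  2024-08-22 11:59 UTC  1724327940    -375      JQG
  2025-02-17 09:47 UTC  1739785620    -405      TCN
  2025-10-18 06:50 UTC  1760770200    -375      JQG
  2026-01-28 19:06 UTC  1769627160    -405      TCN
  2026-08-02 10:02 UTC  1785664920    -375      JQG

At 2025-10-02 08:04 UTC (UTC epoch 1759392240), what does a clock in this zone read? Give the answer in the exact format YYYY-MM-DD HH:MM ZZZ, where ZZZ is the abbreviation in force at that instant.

Query: 2025-10-02 08:04 UTC
Rule 2/5 (TCN, -06:45): 2025-02-17 09:47 UTC ≤ query < 2025-10-18 06:50 UTC
8·60 + 4 - 405 = 79 min
79 = 0·1440 + 79; 79 = 1·60 + 19 → 01:19, same day
→ 2025-10-02 01:19 TCN

2025-10-02 01:19 TCN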